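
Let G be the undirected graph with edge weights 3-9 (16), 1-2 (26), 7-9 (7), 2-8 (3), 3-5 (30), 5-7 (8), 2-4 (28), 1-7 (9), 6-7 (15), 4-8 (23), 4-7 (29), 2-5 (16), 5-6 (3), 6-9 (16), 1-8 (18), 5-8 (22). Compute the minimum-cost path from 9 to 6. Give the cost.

16

A few of the 9→6 routes:
9→3→5→6: 16 + 30 + 3 = 49
9→7→5→6: 7 + 8 + 3 = 18
9→7→1→8→5→6: 7 + 9 + 18 + 22 + 3 = 59
9→6: 16
9→7→6: 7 + 15 = 22
9→7→1→8→2→5→6: 7 + 9 + 18 + 3 + 16 + 3 = 56
The minimum is 16.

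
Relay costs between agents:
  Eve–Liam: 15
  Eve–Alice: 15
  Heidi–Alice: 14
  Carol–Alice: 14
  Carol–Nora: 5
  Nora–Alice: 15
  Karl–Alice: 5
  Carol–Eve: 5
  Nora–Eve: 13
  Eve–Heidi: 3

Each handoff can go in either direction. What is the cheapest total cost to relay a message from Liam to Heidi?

18

Routes from Liam to Heidi:
Liam - Eve - Nora - Carol - Alice - Heidi: 15 + 13 + 5 + 14 + 14 = 61
Liam - Eve - Nora - Alice - Heidi: 15 + 13 + 15 + 14 = 57
Liam - Eve - Carol - Nora - Alice - Heidi: 15 + 5 + 5 + 15 + 14 = 54
Liam - Eve - Heidi: 15 + 3 = 18
Liam - Eve - Alice - Heidi: 15 + 15 + 14 = 44
Liam - Eve - Carol - Alice - Heidi: 15 + 5 + 14 + 14 = 48
The minimum is 18.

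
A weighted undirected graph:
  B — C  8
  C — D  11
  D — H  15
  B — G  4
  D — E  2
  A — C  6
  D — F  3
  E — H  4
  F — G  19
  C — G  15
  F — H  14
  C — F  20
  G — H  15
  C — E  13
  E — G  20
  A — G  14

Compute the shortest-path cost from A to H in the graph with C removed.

29

A few of the A→H routes:
A -> G -> E -> H: 14 + 20 + 4 = 38
A -> G -> F -> D -> E -> H: 14 + 19 + 3 + 2 + 4 = 42
A -> G -> E -> D -> H: 14 + 20 + 2 + 15 = 51
A -> G -> H: 14 + 15 = 29
A -> G -> F -> D -> H: 14 + 19 + 3 + 15 = 51
A -> G -> F -> H: 14 + 19 + 14 = 47
The minimum is 29.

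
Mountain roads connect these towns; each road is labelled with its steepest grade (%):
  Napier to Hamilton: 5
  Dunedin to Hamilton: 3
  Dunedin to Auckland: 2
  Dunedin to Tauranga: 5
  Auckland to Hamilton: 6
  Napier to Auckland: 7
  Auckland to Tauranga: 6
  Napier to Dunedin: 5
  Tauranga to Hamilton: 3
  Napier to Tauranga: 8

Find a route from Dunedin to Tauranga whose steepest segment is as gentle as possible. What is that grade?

Some routes from Dunedin to Tauranga:
Dunedin -> Napier -> Hamilton -> Auckland -> Tauranga: max(5, 5, 6, 6) = 6
Dunedin -> Hamilton -> Auckland -> Tauranga: max(3, 6, 6) = 6
Dunedin -> Tauranga: max(5) = 5
Dunedin -> Hamilton -> Tauranga: max(3, 3) = 3
Dunedin -> Napier -> Hamilton -> Tauranga: max(5, 5, 3) = 5
Best route has worst link 3%.

3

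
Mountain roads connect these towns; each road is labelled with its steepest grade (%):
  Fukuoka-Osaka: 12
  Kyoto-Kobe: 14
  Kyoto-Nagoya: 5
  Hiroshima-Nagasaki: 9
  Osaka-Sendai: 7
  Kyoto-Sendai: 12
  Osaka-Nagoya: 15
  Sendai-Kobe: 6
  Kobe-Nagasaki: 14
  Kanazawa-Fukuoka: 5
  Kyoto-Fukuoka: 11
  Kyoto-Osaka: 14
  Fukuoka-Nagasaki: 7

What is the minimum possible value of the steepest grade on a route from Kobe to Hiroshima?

Some routes from Kobe to Hiroshima:
Kobe→Sendai→Osaka→Kyoto→Fukuoka→Nagasaki→Hiroshima: max(6, 7, 14, 11, 7, 9) = 14
Kobe→Sendai→Kyoto→Fukuoka→Nagasaki→Hiroshima: max(6, 12, 11, 7, 9) = 12
Kobe→Kyoto→Sendai→Osaka→Fukuoka→Nagasaki→Hiroshima: max(14, 12, 7, 12, 7, 9) = 14
Kobe→Sendai→Kyoto→Osaka→Fukuoka→Nagasaki→Hiroshima: max(6, 12, 14, 12, 7, 9) = 14
Kobe→Sendai→Osaka→Fukuoka→Nagasaki→Hiroshima: max(6, 7, 12, 7, 9) = 12
The minimum achievable maximum is 12%.

12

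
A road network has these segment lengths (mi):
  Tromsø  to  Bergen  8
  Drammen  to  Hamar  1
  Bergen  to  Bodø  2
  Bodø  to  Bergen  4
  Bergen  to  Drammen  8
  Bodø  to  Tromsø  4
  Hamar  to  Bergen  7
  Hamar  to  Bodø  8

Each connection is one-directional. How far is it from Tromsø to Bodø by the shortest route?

10

Paths from Tromsø to Bodø:
Tromsø→Bergen→Bodø: 8 + 2 = 10
Tromsø→Bergen→Drammen→Hamar→Bodø: 8 + 8 + 1 + 8 = 25
Shortest: 10 mi.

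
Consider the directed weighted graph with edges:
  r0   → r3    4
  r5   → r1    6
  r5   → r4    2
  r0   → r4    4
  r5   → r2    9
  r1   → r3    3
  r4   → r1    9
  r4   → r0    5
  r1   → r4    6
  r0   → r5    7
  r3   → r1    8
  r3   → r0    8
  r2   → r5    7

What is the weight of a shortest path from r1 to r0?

Paths from r1 to r0:
r1 - r3 - r0: 3 + 8 = 11
r1 - r4 - r0: 6 + 5 = 11
Shortest: 11.

11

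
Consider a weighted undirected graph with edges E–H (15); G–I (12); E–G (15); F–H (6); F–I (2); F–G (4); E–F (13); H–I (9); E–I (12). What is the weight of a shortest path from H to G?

10

Comparing a few candidate routes:
H -> F -> G: 6 + 4 = 10
H -> I -> G: 9 + 12 = 21
H -> E -> G: 15 + 15 = 30
H -> I -> F -> G: 9 + 2 + 4 = 15
H -> F -> I -> G: 6 + 2 + 12 = 20
The minimum is 10.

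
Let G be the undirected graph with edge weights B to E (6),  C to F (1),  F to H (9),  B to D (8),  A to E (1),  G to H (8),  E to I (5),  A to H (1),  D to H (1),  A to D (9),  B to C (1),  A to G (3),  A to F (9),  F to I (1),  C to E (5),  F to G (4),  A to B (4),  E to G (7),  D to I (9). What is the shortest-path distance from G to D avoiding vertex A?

9

Some routes from G to D avoiding A:
G-F-I-D: 4 + 1 + 9 = 14
G-E-C-B-D: 7 + 5 + 1 + 8 = 21
G-F-C-B-D: 4 + 1 + 1 + 8 = 14
G-H-D: 8 + 1 = 9
G-F-H-D: 4 + 9 + 1 = 14
The minimum is 9.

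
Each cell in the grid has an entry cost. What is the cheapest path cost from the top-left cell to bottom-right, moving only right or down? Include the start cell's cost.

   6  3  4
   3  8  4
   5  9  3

Cheapest: (0,0) → (0,1) → (0,2) → (1,2) → (2,2)
  6 + 3 + 4 + 4 + 3 = 20

20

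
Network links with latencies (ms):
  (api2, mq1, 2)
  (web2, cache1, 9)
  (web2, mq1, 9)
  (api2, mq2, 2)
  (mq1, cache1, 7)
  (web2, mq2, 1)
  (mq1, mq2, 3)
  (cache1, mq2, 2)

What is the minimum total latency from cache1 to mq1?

5

A few of the cache1→mq1 routes:
cache1-mq2-web2-mq1: 2 + 1 + 9 = 12
cache1-mq1: 7
cache1-mq2-mq1: 2 + 3 = 5
cache1-mq2-api2-mq1: 2 + 2 + 2 = 6
Best route has total 5 ms.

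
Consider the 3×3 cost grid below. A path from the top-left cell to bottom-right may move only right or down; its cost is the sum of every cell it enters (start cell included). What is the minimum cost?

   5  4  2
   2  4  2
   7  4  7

20

Take r0c0→r0c1→r0c2→r1c2→r2c2 for a total of 5 + 4 + 2 + 2 + 7 = 20.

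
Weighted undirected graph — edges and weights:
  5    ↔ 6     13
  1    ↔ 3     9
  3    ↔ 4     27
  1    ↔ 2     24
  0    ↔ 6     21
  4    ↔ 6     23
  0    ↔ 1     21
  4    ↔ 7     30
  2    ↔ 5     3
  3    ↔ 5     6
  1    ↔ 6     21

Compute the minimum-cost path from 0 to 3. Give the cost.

30

Comparing a few candidate routes:
0 - 1 - 3: 21 + 9 = 30
0 - 6 - 1 - 3: 21 + 21 + 9 = 51
0 - 6 - 5 - 3: 21 + 13 + 6 = 40
Best route has total 30.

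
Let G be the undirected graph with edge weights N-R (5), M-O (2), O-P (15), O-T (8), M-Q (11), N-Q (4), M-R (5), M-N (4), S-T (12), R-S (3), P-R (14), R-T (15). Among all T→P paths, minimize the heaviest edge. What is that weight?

14

Checking several routes:
T → O → M → Q → N → R → P: max(8, 2, 11, 4, 5, 14) = 14
T → O → M → R → P: max(8, 2, 5, 14) = 14
T → S → R → M → O → P: max(12, 3, 5, 2, 15) = 15
T → O → M → N → R → P: max(8, 2, 4, 5, 14) = 14
T → S → R → P: max(12, 3, 14) = 14
Best route has worst link 14.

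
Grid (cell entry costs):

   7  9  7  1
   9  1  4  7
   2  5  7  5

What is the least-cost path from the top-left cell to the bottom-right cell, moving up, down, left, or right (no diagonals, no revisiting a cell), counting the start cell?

Best path: [0,0] [0,1] [1,1] [1,2] [1,3] [2,3]
Cost: 7 + 9 + 1 + 4 + 7 + 5 = 33

33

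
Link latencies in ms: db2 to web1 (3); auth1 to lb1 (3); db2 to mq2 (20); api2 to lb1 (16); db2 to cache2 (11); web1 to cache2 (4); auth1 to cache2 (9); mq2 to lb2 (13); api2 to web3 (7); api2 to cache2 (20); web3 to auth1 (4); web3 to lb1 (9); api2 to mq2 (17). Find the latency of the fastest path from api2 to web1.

24

Checking several routes:
api2-cache2-web1: 20 + 4 = 24
api2-lb1-auth1-cache2-web1: 16 + 3 + 9 + 4 = 32
api2-web3-auth1-cache2-web1: 7 + 4 + 9 + 4 = 24
Shortest: 24 ms.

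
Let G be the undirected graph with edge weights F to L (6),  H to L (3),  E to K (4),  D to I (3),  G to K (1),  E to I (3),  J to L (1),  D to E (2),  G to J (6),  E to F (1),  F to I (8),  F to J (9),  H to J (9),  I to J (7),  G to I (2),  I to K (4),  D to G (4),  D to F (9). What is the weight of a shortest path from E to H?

10

Some routes from E to H:
E-F-J-L-H: 1 + 9 + 1 + 3 = 14
E-F-L-H: 1 + 6 + 3 = 10
E-I-J-L-H: 3 + 7 + 1 + 3 = 14
Best route has total 10.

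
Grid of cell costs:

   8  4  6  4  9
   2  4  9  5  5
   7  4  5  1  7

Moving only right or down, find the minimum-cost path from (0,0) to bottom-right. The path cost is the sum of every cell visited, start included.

31

Best path: [0,0] [1,0] [1,1] [2,1] [2,2] [2,3] [2,4]
Cost: 8 + 2 + 4 + 4 + 5 + 1 + 7 = 31
(Top row then right column would cost 43.)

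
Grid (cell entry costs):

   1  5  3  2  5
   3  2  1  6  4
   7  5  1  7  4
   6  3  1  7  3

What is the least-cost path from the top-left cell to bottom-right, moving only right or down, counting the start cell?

Cheapest: [0,0]→[1,0]→[1,1]→[1,2]→[2,2]→[3,2]→[3,3]→[3,4]
  1 + 3 + 2 + 1 + 1 + 1 + 7 + 3 = 19

19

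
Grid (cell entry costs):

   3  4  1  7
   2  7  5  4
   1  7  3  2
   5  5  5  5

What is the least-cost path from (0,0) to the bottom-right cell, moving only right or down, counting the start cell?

Cheapest: (0,0) (0,1) (0,2) (1,2) (2,2) (2,3) (3,3)
  3 + 4 + 1 + 5 + 3 + 2 + 5 = 23
For comparison, the top-then-right route costs 26.

23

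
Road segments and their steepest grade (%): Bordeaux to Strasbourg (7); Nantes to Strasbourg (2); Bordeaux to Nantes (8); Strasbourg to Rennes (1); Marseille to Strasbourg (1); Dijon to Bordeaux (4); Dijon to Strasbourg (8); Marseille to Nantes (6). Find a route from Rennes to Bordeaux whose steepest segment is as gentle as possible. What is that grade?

7

Candidate routes:
Rennes→Strasbourg→Nantes→Bordeaux: max(1, 2, 8) = 8
Rennes→Strasbourg→Bordeaux: max(1, 7) = 7
Rennes→Strasbourg→Marseille→Nantes→Bordeaux: max(1, 1, 6, 8) = 8
Rennes→Strasbourg→Dijon→Bordeaux: max(1, 8, 4) = 8
Best route has worst link 7%.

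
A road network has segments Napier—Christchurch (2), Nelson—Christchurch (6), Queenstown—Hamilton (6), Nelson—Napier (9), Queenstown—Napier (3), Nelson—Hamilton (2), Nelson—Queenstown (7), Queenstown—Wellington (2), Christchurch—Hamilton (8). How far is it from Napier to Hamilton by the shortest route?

Some routes from Napier to Hamilton:
Napier → Nelson → Hamilton: 9 + 2 = 11
Napier → Christchurch → Nelson → Queenstown → Hamilton: 2 + 6 + 7 + 6 = 21
Napier → Christchurch → Hamilton: 2 + 8 = 10
Napier → Queenstown → Hamilton: 3 + 6 = 9
Napier → Queenstown → Nelson → Hamilton: 3 + 7 + 2 = 12
Napier → Christchurch → Nelson → Hamilton: 2 + 6 + 2 = 10
The minimum is 9 km.

9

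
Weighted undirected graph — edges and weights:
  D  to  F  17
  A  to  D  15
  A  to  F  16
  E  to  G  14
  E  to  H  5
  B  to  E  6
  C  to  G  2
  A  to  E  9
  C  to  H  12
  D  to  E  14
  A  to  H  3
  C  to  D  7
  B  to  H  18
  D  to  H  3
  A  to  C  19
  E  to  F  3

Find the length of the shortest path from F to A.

11

Comparing a few candidate routes:
F → A: 16
F → D → H → A: 17 + 3 + 3 = 23
F → E → H → A: 3 + 5 + 3 = 11
F → E → A: 3 + 9 = 12
Shortest: 11.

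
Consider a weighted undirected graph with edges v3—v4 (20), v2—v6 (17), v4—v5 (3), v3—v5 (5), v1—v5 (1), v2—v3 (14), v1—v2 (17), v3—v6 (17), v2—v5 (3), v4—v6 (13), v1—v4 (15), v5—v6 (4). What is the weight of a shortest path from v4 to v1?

4

Some routes from v4 to v1:
v4 → v5 → v1: 3 + 1 = 4
v4 → v5 → v2 → v1: 3 + 3 + 17 = 23
v4 → v1: 15
v4 → v6 → v5 → v1: 13 + 4 + 1 = 18
Shortest: 4.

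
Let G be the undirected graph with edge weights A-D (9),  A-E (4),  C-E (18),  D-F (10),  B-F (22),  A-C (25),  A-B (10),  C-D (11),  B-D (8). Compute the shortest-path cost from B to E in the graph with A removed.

Paths from B to E avoiding A:
B → D → C → E: 8 + 11 + 18 = 37
B → F → D → C → E: 22 + 10 + 11 + 18 = 61
The minimum is 37.

37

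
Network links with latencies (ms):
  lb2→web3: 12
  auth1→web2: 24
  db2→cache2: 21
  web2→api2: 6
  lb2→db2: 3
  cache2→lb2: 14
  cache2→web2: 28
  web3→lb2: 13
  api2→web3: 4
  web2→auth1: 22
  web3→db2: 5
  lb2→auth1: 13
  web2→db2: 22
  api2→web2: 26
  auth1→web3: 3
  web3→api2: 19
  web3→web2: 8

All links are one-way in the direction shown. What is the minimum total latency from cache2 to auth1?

A few of the cache2→auth1 routes:
cache2→lb2→auth1: 14 + 13 = 27
cache2→web2→auth1: 28 + 22 = 50
cache2→lb2→web3→web2→auth1: 14 + 12 + 8 + 22 = 56
Shortest: 27 ms.

27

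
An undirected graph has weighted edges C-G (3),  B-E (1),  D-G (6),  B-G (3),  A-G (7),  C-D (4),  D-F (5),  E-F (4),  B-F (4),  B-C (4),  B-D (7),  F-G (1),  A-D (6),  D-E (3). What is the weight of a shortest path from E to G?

4

Checking several routes:
E → B → G: 1 + 3 = 4
E → F → G: 4 + 1 = 5
E → B → F → G: 1 + 4 + 1 = 6
Shortest: 4.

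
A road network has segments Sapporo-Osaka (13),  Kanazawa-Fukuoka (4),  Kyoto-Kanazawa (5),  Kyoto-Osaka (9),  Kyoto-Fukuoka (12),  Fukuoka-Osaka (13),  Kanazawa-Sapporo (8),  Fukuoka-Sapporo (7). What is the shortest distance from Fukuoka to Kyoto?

Some routes from Fukuoka to Kyoto:
Fukuoka → Sapporo → Kanazawa → Kyoto: 7 + 8 + 5 = 20
Fukuoka → Kanazawa → Kyoto: 4 + 5 = 9
Fukuoka → Kyoto: 12
Shortest: 9 km.

9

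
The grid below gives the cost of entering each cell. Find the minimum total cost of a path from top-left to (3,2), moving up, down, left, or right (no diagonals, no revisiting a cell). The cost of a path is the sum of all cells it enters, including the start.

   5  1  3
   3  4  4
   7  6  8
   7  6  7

Best path: r0c0 → r0c1 → r0c2 → r1c2 → r2c2 → r3c2
Cost: 5 + 1 + 3 + 4 + 8 + 7 = 28

28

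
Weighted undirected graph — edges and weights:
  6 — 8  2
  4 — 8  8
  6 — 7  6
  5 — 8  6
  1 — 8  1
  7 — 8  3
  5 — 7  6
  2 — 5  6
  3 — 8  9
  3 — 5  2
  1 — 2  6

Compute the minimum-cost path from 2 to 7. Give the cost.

10

Checking several routes:
2→1→8→6→7: 6 + 1 + 2 + 6 = 15
2→5→8→6→7: 6 + 6 + 2 + 6 = 20
2→1→8→7: 6 + 1 + 3 = 10
2→1→8→5→7: 6 + 1 + 6 + 6 = 19
2→5→7: 6 + 6 = 12
2→5→8→7: 6 + 6 + 3 = 15
Best route has total 10.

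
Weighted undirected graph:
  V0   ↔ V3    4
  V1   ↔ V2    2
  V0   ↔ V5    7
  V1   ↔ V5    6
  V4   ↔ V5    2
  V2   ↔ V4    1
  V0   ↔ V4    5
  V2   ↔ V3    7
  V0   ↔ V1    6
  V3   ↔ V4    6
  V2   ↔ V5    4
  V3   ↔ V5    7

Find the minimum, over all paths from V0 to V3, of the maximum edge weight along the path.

Checking several routes:
V0→V1→V5→V2→V4→V3: max(6, 6, 4, 1, 6) = 6
V0→V1→V5→V4→V3: max(6, 6, 2, 6) = 6
V0→V3: max(4) = 4
Best route has worst link 4.

4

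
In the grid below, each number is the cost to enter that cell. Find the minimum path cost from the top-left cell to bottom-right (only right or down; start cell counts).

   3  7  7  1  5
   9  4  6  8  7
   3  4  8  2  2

30

Cheapest: (0,0) (0,1) (0,2) (0,3) (1,3) (2,3) (2,4)
  3 + 7 + 7 + 1 + 8 + 2 + 2 = 30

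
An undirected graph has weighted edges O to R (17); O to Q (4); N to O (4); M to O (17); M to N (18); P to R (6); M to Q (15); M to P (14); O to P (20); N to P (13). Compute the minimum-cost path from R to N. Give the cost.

Checking several routes:
R → P → O → N: 6 + 20 + 4 = 30
R → P → M → N: 6 + 14 + 18 = 38
R → P → N: 6 + 13 = 19
R → O → N: 17 + 4 = 21
Best route has total 19.

19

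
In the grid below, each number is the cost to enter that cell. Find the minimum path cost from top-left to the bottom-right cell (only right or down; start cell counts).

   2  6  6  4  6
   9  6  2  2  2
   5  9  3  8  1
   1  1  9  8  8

29

Cheapest: (0,0) -> (0,1) -> (0,2) -> (1,2) -> (1,3) -> (1,4) -> (2,4) -> (3,4)
  2 + 6 + 6 + 2 + 2 + 2 + 1 + 8 = 29
(Top row then right column would cost 35.)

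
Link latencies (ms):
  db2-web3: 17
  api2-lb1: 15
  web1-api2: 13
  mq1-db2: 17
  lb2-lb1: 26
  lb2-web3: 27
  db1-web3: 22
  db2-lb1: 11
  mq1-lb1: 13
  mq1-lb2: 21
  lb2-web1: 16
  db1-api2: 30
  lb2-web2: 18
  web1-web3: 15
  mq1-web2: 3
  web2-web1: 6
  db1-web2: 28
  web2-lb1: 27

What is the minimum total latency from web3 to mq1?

24

A few of the web3→mq1 routes:
web3 - web1 - web2 - mq1: 15 + 6 + 3 = 24
web3 - lb2 - web2 - mq1: 27 + 18 + 3 = 48
web3 - lb2 - mq1: 27 + 21 = 48
web3 - db2 - lb1 - mq1: 17 + 11 + 13 = 41
web3 - db2 - mq1: 17 + 17 = 34
Shortest: 24 ms.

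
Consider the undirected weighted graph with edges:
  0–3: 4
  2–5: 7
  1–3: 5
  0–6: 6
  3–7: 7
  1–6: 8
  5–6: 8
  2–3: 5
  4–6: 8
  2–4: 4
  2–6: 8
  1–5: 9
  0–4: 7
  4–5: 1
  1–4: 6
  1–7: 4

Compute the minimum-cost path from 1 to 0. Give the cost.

9

A few of the 1→0 routes:
1 → 4 → 2 → 3 → 0: 6 + 4 + 5 + 4 = 19
1 → 4 → 0: 6 + 7 = 13
1 → 7 → 3 → 0: 4 + 7 + 4 = 15
1 → 5 → 4 → 0: 9 + 1 + 7 = 17
1 → 3 → 0: 5 + 4 = 9
1 → 6 → 0: 8 + 6 = 14
The minimum is 9.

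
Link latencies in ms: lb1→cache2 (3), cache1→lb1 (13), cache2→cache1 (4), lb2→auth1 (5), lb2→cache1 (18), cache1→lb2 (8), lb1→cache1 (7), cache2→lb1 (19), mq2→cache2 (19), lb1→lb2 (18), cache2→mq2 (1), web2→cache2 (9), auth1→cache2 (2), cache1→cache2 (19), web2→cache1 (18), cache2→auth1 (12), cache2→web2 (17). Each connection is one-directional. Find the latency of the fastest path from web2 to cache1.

13

Candidate routes:
web2 -> cache2 -> cache1: 9 + 4 = 13
web2 -> cache2 -> lb1 -> cache1: 9 + 19 + 7 = 35
web2 -> cache2 -> lb1 -> lb2 -> cache1: 9 + 19 + 18 + 18 = 64
web2 -> cache1: 18
Shortest: 13 ms.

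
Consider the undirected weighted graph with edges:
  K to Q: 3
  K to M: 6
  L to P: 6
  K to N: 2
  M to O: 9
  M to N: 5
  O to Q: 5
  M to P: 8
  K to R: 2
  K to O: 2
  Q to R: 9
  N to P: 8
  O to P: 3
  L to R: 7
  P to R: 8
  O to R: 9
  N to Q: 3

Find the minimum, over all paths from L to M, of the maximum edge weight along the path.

Some routes from L to M:
L - P - O - K - N - M: max(6, 3, 2, 2, 5) = 6
L - P - O - Q - N - M: max(6, 3, 5, 3, 5) = 6
L - P - O - K - Q - N - M: max(6, 3, 2, 3, 3, 5) = 6
L - P - O - Q - K - N - M: max(6, 3, 5, 3, 2, 5) = 6
L - P - O - Q - K - M: max(6, 3, 5, 3, 6) = 6
L - P - O - Q - N - K - M: max(6, 3, 5, 3, 2, 6) = 6
Smallest bottleneck: 6.

6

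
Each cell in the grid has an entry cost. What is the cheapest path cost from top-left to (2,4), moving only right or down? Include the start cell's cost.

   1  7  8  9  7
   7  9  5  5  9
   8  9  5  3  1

One optimal route is r0c0 -> r0c1 -> r0c2 -> r1c2 -> r1c3 -> r2c3 -> r2c4.
Its cost is 1 + 7 + 8 + 5 + 5 + 3 + 1 = 30.
For comparison, the top-then-right route costs 42.

30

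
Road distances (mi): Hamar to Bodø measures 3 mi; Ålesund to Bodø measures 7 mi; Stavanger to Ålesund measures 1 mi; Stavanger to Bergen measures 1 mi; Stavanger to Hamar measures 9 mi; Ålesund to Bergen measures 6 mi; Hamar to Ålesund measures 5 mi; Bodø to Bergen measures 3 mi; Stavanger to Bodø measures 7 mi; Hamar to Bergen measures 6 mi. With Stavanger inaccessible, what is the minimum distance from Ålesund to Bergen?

6

Paths from Ålesund to Bergen avoiding Stavanger:
Ålesund→Hamar→Bodø→Bergen: 5 + 3 + 3 = 11
Ålesund→Bergen: 6
Ålesund→Hamar→Bergen: 5 + 6 = 11
Ålesund→Bodø→Bergen: 7 + 3 = 10
Ålesund→Bodø→Hamar→Bergen: 7 + 3 + 6 = 16
Best route has total 6 mi.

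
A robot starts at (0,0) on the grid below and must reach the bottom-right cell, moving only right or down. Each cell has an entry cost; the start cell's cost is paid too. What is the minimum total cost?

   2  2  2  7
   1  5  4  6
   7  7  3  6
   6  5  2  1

One optimal route is [0,0] -> [0,1] -> [0,2] -> [1,2] -> [2,2] -> [3,2] -> [3,3].
Its cost is 2 + 2 + 2 + 4 + 3 + 2 + 1 = 16.
(Top row then right column would cost 26.)

16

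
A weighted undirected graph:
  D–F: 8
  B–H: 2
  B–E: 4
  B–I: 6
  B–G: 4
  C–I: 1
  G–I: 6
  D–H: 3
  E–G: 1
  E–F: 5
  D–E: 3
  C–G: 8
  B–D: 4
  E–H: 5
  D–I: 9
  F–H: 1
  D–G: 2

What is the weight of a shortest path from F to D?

A few of the F→D routes:
F - H - D: 1 + 3 = 4
F - H - B - D: 1 + 2 + 4 = 7
F - E - G - D: 5 + 1 + 2 = 8
The minimum is 4.

4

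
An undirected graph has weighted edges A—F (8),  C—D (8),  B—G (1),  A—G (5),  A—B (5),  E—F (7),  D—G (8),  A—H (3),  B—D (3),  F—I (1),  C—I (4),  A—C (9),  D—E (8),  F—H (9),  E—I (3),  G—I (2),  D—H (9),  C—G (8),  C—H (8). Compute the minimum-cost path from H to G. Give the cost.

8

A few of the H→G routes:
H → D → B → G: 9 + 3 + 1 = 13
H → F → I → G: 9 + 1 + 2 = 12
H → A → G: 3 + 5 = 8
H → A → F → I → G: 3 + 8 + 1 + 2 = 14
H → A → B → G: 3 + 5 + 1 = 9
H → C → I → G: 8 + 4 + 2 = 14
Shortest: 8.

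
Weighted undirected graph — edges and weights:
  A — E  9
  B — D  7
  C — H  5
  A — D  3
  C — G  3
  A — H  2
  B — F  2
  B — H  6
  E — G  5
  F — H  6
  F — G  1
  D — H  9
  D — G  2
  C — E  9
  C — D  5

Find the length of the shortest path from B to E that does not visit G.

17

Some routes from B to E avoiding G:
B→D→C→E: 7 + 5 + 9 = 21
B→H→A→E: 6 + 2 + 9 = 17
B→D→A→E: 7 + 3 + 9 = 19
B→F→H→A→E: 2 + 6 + 2 + 9 = 19
B→H→C→E: 6 + 5 + 9 = 20
Best route has total 17.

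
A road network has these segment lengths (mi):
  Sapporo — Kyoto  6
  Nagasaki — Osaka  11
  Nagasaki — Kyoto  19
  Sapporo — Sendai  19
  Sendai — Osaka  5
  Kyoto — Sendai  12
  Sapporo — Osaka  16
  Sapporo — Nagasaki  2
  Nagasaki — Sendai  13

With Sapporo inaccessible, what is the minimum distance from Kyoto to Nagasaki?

19

Candidate routes:
Kyoto → Nagasaki: 19
Kyoto → Sendai → Nagasaki: 12 + 13 = 25
Kyoto → Sendai → Osaka → Nagasaki: 12 + 5 + 11 = 28
The minimum is 19 mi.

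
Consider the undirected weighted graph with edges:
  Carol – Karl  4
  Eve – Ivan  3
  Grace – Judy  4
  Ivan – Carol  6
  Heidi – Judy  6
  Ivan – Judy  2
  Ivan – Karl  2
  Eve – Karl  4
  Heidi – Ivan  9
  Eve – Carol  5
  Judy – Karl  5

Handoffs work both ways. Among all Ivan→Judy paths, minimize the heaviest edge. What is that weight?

2

Checking several routes:
Ivan -> Judy: max(2) = 2
Ivan -> Eve -> Karl -> Judy: max(3, 4, 5) = 5
Ivan -> Eve -> Carol -> Karl -> Judy: max(3, 5, 4, 5) = 5
Ivan -> Karl -> Judy: max(2, 5) = 5
The minimum achievable maximum is 2.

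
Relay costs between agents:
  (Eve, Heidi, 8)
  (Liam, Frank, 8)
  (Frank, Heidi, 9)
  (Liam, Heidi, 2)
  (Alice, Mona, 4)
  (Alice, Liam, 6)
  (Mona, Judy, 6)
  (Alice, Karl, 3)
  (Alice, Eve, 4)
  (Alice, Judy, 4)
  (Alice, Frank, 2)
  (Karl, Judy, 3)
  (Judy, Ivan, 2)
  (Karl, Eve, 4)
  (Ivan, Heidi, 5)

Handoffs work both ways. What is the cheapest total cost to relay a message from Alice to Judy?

Checking several routes:
Alice → Mona → Judy: 4 + 6 = 10
Alice → Eve → Karl → Judy: 4 + 4 + 3 = 11
Alice → Karl → Judy: 3 + 3 = 6
Alice → Judy: 4
The minimum is 4.

4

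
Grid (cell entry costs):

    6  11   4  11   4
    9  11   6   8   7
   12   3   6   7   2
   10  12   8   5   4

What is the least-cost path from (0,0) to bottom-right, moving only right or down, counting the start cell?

46

One optimal route is [0,0] [0,1] [0,2] [1,2] [2,2] [2,3] [2,4] [3,4].
Its cost is 6 + 11 + 4 + 6 + 6 + 7 + 2 + 4 = 46.
For comparison, the top-then-right route costs 49.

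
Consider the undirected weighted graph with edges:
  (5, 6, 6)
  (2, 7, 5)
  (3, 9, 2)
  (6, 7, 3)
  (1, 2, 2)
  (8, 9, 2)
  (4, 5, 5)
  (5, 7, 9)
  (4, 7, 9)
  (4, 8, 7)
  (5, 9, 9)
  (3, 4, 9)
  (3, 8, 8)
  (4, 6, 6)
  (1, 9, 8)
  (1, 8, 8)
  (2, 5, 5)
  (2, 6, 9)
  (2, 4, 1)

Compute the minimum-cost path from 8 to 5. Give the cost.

Checking several routes:
8→1→2→5: 8 + 2 + 5 = 15
8→4→5: 7 + 5 = 12
8→9→5: 2 + 9 = 11
8→1→2→4→5: 8 + 2 + 1 + 5 = 16
8→4→2→5: 7 + 1 + 5 = 13
8→9→1→2→5: 2 + 8 + 2 + 5 = 17
Shortest: 11.

11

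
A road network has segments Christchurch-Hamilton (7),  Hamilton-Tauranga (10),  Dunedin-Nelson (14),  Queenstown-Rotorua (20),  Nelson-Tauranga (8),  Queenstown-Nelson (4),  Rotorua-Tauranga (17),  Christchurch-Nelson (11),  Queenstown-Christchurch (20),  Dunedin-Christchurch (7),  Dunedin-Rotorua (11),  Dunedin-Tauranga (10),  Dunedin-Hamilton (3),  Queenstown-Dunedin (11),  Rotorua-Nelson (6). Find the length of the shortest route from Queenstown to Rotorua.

A few of the Queenstown→Rotorua routes:
Queenstown → Rotorua: 20
Queenstown → Nelson → Dunedin → Rotorua: 4 + 14 + 11 = 29
Queenstown → Nelson → Rotorua: 4 + 6 = 10
Queenstown → Dunedin → Rotorua: 11 + 11 = 22
Best route has total 10 mi.

10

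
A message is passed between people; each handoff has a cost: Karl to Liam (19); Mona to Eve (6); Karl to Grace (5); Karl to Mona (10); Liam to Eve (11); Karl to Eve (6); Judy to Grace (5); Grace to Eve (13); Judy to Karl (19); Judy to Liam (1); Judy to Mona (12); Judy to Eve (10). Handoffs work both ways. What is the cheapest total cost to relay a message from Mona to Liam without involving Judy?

17

Some routes from Mona to Liam avoiding Judy:
Mona -> Karl -> Liam: 10 + 19 = 29
Mona -> Eve -> Liam: 6 + 11 = 17
Mona -> Karl -> Eve -> Liam: 10 + 6 + 11 = 27
Best route has total 17.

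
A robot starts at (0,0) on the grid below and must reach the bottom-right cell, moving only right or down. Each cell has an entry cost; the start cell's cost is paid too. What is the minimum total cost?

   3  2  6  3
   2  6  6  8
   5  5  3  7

One optimal route is (0,0) -> (1,0) -> (2,0) -> (2,1) -> (2,2) -> (2,3).
Its cost is 3 + 2 + 5 + 5 + 3 + 7 = 25.
For comparison, the top-then-right route costs 29.

25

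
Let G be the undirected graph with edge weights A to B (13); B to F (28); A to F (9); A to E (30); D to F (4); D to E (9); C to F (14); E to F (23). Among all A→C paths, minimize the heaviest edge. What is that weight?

Candidate routes:
A-F-C: max(9, 14) = 14
A-B-F-C: max(13, 28, 14) = 28
A-E-F-C: max(30, 23, 14) = 30
A-E-D-F-C: max(30, 9, 4, 14) = 30
The minimum achievable maximum is 14.

14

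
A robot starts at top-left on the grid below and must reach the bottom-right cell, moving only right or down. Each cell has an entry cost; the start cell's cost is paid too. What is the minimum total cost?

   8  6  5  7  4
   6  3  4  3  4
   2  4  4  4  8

Take (0,0) -> (0,1) -> (1,1) -> (1,2) -> (1,3) -> (1,4) -> (2,4) for a total of 8 + 6 + 3 + 4 + 3 + 4 + 8 = 36.
(Top row then right column would cost 42.)

36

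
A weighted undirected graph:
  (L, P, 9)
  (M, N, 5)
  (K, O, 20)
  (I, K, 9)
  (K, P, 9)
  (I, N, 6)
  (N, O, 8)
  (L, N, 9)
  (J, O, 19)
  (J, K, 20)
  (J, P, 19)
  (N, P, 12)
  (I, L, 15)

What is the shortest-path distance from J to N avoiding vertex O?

31

Comparing a few candidate routes:
J→K→I→N: 20 + 9 + 6 = 35
J→P→N: 19 + 12 = 31
J→P→L→N: 19 + 9 + 9 = 37
The minimum is 31.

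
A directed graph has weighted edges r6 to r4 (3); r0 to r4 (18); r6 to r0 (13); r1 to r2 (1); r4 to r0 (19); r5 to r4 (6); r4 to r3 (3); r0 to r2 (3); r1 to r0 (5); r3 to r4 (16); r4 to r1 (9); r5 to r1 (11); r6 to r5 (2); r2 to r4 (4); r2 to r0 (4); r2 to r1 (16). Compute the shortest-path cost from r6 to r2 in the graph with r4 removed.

14

Routes from r6 to r2 avoiding r4:
r6 → r5 → r1 → r0 → r2: 2 + 11 + 5 + 3 = 21
r6 → r0 → r2: 13 + 3 = 16
r6 → r5 → r1 → r2: 2 + 11 + 1 = 14
Best route has total 14.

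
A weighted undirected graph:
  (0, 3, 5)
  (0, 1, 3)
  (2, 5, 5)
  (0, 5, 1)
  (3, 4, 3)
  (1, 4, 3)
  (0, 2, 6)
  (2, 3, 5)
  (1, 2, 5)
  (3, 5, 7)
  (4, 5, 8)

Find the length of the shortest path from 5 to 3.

Comparing a few candidate routes:
5 -> 4 -> 3: 8 + 3 = 11
5 -> 0 -> 2 -> 3: 1 + 6 + 5 = 12
5 -> 0 -> 3: 1 + 5 = 6
5 -> 2 -> 3: 5 + 5 = 10
5 -> 3: 7
5 -> 0 -> 1 -> 4 -> 3: 1 + 3 + 3 + 3 = 10
Best route has total 6.

6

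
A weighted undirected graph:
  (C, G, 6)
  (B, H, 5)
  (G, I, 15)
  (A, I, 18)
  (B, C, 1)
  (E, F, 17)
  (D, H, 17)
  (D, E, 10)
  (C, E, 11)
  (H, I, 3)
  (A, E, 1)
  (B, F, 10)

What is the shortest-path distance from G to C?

Some routes from G to C:
G→I→A→E→C: 15 + 18 + 1 + 11 = 45
G→I→H→B→C: 15 + 3 + 5 + 1 = 24
G→C: 6
Best route has total 6.

6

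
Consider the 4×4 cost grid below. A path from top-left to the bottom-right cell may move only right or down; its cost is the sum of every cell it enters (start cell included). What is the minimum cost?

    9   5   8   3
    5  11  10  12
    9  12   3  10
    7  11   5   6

46

Take (0,0) (0,1) (0,2) (1,2) (2,2) (3,2) (3,3) for a total of 9 + 5 + 8 + 10 + 3 + 5 + 6 = 46.
For comparison, the top-then-right route costs 53.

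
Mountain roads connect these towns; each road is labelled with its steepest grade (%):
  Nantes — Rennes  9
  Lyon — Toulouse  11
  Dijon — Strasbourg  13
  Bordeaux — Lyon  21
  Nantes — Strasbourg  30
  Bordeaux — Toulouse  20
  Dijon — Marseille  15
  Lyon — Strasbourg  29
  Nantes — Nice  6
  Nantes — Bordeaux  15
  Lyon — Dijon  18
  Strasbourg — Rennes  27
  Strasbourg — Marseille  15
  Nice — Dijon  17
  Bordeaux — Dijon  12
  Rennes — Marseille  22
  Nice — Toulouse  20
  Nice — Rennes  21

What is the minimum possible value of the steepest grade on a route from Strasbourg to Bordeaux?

13

Some routes from Strasbourg to Bordeaux:
Strasbourg → Dijon → Nice → Nantes → Bordeaux: max(13, 17, 6, 15) = 17
Strasbourg → Dijon → Bordeaux: max(13, 12) = 13
Strasbourg → Marseille → Dijon → Bordeaux: max(15, 15, 12) = 15
The minimum achievable maximum is 13%.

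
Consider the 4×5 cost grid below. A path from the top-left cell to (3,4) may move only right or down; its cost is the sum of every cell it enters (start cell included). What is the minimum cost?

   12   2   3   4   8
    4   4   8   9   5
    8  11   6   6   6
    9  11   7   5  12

52

Best path: r0c0→r0c1→r0c2→r0c3→r0c4→r1c4→r2c4→r3c4
Cost: 12 + 2 + 3 + 4 + 8 + 5 + 6 + 12 = 52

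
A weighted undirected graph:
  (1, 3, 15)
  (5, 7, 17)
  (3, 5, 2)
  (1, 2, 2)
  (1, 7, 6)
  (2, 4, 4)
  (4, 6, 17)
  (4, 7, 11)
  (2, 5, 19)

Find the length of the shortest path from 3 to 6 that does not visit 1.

42

Paths from 3 to 6 avoiding 1:
3 → 5 → 7 → 4 → 6: 2 + 17 + 11 + 17 = 47
3 → 5 → 2 → 4 → 6: 2 + 19 + 4 + 17 = 42
Shortest: 42.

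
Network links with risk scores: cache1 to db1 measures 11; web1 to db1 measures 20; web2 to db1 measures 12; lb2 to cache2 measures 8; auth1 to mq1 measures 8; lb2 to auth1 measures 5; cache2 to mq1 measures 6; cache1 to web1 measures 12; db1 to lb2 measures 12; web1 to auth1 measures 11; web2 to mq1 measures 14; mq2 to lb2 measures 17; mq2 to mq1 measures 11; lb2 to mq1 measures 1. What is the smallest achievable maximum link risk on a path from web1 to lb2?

11

Checking several routes:
web1 - auth1 - lb2: max(11, 5) = 11
web1 - auth1 - mq1 - cache2 - lb2: max(11, 8, 6, 8) = 11
web1 - auth1 - mq1 - lb2: max(11, 8, 1) = 11
Smallest bottleneck: 11.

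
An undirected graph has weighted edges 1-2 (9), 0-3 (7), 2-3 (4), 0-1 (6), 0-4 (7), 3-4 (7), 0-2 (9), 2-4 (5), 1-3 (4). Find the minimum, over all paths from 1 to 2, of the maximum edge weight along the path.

4

Some routes from 1 to 2:
1-0-4-3-2: max(6, 7, 7, 4) = 7
1-0-3-4-2: max(6, 7, 7, 5) = 7
1-3-0-4-2: max(4, 7, 7, 5) = 7
1-3-4-2: max(4, 7, 5) = 7
1-3-2: max(4, 4) = 4
1-0-3-2: max(6, 7, 4) = 7
The minimum achievable maximum is 4.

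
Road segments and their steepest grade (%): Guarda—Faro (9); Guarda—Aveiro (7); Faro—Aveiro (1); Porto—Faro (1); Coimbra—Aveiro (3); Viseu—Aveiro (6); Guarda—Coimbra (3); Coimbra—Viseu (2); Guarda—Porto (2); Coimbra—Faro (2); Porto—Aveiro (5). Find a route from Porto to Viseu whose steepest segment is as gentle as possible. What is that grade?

Comparing a few candidate routes:
Porto - Faro - Coimbra - Viseu: max(1, 2, 2) = 2
Porto - Faro - Aveiro - Coimbra - Viseu: max(1, 1, 3, 2) = 3
Porto - Guarda - Coimbra - Viseu: max(2, 3, 2) = 3
Smallest bottleneck: 2%.

2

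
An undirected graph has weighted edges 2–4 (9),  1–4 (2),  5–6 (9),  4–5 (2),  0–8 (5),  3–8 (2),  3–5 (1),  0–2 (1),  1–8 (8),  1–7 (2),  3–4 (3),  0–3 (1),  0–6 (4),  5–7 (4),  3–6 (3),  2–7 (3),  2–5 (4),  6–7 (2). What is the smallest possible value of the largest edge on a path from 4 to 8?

2

Some routes from 4 to 8:
4 -> 1 -> 7 -> 6 -> 3 -> 8: max(2, 2, 2, 3, 2) = 3
4 -> 5 -> 3 -> 8: max(2, 1, 2) = 2
4 -> 1 -> 7 -> 2 -> 0 -> 3 -> 8: max(2, 2, 3, 1, 1, 2) = 3
The minimum achievable maximum is 2.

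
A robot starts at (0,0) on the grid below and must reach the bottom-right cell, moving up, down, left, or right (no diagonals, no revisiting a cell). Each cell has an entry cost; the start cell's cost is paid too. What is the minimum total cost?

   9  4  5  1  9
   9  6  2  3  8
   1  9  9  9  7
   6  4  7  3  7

41

Best path: r0c0 -> r0c1 -> r0c2 -> r0c3 -> r1c3 -> r2c3 -> r3c3 -> r3c4
Cost: 9 + 4 + 5 + 1 + 3 + 9 + 3 + 7 = 41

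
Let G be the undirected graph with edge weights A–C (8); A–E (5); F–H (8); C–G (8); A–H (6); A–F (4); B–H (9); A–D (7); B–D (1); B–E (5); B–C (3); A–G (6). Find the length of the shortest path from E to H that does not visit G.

11

Comparing a few candidate routes:
E → B → H: 5 + 9 = 14
E → A → H: 5 + 6 = 11
E → A → D → B → H: 5 + 7 + 1 + 9 = 22
E → B → D → A → H: 5 + 1 + 7 + 6 = 19
E → A → F → H: 5 + 4 + 8 = 17
E → B → C → A → H: 5 + 3 + 8 + 6 = 22
Shortest: 11.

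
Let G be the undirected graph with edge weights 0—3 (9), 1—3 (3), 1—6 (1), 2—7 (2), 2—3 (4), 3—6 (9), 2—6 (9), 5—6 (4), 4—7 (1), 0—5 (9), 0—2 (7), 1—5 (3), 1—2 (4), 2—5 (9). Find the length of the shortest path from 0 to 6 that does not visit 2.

Paths from 0 to 6 avoiding 2:
0 - 5 - 1 - 3 - 6: 9 + 3 + 3 + 9 = 24
0 - 3 - 6: 9 + 9 = 18
0 - 5 - 6: 9 + 4 = 13
0 - 3 - 1 - 5 - 6: 9 + 3 + 3 + 4 = 19
0 - 3 - 1 - 6: 9 + 3 + 1 = 13
0 - 5 - 1 - 6: 9 + 3 + 1 = 13
Best route has total 13.

13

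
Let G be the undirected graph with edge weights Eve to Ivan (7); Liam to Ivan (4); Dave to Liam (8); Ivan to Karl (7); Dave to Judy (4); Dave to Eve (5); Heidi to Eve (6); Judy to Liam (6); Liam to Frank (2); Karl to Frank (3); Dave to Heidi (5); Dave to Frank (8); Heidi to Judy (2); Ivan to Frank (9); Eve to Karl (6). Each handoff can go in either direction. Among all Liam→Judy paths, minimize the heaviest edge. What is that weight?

6

Some routes from Liam to Judy:
Liam -> Frank -> Karl -> Eve -> Dave -> Heidi -> Judy: max(2, 3, 6, 5, 5, 2) = 6
Liam -> Frank -> Karl -> Eve -> Heidi -> Dave -> Judy: max(2, 3, 6, 6, 5, 4) = 6
Liam -> Frank -> Karl -> Eve -> Heidi -> Judy: max(2, 3, 6, 6, 2) = 6
Liam -> Frank -> Karl -> Eve -> Dave -> Judy: max(2, 3, 6, 5, 4) = 6
Liam -> Judy: max(6) = 6
Best route has worst link 6.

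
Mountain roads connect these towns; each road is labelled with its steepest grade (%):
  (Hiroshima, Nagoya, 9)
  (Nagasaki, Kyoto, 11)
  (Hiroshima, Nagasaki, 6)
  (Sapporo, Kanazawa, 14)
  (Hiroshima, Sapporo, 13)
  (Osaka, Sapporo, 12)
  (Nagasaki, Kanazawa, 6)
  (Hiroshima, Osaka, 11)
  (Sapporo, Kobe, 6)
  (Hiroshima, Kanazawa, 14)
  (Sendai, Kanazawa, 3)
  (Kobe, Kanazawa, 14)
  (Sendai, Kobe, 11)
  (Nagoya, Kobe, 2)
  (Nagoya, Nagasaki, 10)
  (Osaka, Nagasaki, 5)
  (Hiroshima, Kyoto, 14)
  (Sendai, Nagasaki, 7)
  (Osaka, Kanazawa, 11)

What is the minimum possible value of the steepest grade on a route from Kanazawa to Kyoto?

Checking several routes:
Kanazawa-Osaka-Hiroshima-Nagasaki-Kyoto: max(11, 11, 6, 11) = 11
Kanazawa-Nagasaki-Kyoto: max(6, 11) = 11
Kanazawa-Sendai-Nagasaki-Kyoto: max(3, 7, 11) = 11
Kanazawa-Osaka-Hiroshima-Nagoya-Nagasaki-Kyoto: max(11, 11, 9, 10, 11) = 11
Kanazawa-Osaka-Hiroshima-Nagoya-Kobe-Sendai-Nagasaki-Kyoto: max(11, 11, 9, 2, 11, 7, 11) = 11
Kanazawa-Osaka-Nagasaki-Kyoto: max(11, 5, 11) = 11
Best route has worst link 11%.

11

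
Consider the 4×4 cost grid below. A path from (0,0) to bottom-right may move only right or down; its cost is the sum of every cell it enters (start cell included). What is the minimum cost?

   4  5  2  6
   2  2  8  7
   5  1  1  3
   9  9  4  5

18

One optimal route is [0,0] [1,0] [1,1] [2,1] [2,2] [2,3] [3,3].
Its cost is 4 + 2 + 2 + 1 + 1 + 3 + 5 = 18.
(Top row then right column would cost 32.)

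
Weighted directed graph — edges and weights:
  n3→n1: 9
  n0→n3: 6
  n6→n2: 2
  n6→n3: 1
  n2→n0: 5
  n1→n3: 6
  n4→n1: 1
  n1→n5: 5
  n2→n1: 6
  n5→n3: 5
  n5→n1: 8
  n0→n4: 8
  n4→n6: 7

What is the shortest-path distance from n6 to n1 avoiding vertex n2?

Candidate routes:
n6→n3→n1: 1 + 9 = 10
Best route has total 10.

10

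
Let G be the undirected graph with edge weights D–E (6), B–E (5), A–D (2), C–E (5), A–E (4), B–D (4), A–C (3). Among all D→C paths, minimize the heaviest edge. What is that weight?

3

Routes from D to C:
D→A→C: max(2, 3) = 3
D→B→E→C: max(4, 5, 5) = 5
D→B→E→A→C: max(4, 5, 4, 3) = 5
D→E→A→C: max(6, 4, 3) = 6
D→A→E→C: max(2, 4, 5) = 5
D→E→C: max(6, 5) = 6
The minimum achievable maximum is 3.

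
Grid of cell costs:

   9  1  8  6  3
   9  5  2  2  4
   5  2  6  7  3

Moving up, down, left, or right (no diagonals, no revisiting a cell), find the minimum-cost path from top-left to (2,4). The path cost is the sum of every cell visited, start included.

Best path: (0,0) (0,1) (1,1) (1,2) (1,3) (1,4) (2,4)
Cost: 9 + 1 + 5 + 2 + 2 + 4 + 3 = 26

26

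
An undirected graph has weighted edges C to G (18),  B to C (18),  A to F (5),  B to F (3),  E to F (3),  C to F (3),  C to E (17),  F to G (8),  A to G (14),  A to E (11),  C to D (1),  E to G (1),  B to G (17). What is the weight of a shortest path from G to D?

8

Checking several routes:
G -> C -> D: 18 + 1 = 19
G -> E -> F -> C -> D: 1 + 3 + 3 + 1 = 8
G -> F -> C -> D: 8 + 3 + 1 = 12
G -> E -> C -> D: 1 + 17 + 1 = 19
The minimum is 8.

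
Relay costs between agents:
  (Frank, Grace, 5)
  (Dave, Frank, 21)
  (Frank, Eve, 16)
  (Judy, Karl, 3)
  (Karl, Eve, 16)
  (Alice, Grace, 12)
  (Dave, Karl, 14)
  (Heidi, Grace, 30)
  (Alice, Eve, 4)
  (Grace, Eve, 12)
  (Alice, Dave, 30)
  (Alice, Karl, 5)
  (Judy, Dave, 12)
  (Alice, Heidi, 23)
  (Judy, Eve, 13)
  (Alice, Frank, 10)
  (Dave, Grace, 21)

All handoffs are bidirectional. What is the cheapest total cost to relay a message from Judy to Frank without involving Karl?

27

Checking several routes:
Judy - Eve - Grace - Frank: 13 + 12 + 5 = 30
Judy - Dave - Frank: 12 + 21 = 33
Judy - Eve - Frank: 13 + 16 = 29
Judy - Eve - Alice - Grace - Frank: 13 + 4 + 12 + 5 = 34
Judy - Eve - Alice - Frank: 13 + 4 + 10 = 27
Shortest: 27.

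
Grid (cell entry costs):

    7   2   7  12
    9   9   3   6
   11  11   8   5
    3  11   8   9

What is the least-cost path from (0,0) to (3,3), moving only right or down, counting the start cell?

39

Cheapest: (0,0) → (0,1) → (0,2) → (1,2) → (1,3) → (2,3) → (3,3)
  7 + 2 + 7 + 3 + 6 + 5 + 9 = 39
For comparison, the top-then-right route costs 48.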